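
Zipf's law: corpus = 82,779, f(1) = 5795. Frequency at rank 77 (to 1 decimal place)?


Zipf's law: f(r) = f(1) / r
f(1) = 5795
f(77) = 5795 / 77
= 75.3 occurrences


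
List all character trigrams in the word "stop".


Word: "stop" (length 4)
Number of trigrams = 4 - 3 + 1 = 2
  Position 0: "sto"
  Position 1: "top"
Trigrams = "sto", "top"


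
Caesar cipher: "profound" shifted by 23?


Word: "profound"
Shift: 23
Each letter → (letter + shift) mod 26:
  'p' (15) + 23 = 12 → 'm'
  'r' (17) + 23 = 14 → 'o'
  'o' (14) + 23 = 11 → 'l'
  'f' (5) + 23 = 2 → 'c'
  'o' (14) + 23 = 11 → 'l'
  'u' (20) + 23 = 17 → 'r'
  'n' (13) + 23 = 10 → 'k'
  'd' (3) + 23 = 0 → 'a'
Result = "molclrka"


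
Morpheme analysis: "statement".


Word: "statement"
Morphemes: state + -ment
Each morpheme carries meaning
= 2 morphemes


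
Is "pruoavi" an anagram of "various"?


Word 1: "various" → sorted: aiorsuv
Word 2: "pruoavi" → sorted: aiopruv
Same letters? aiorsuv != aiopruv
Anagram = No


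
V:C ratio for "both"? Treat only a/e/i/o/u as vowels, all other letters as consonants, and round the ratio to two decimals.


Word: "both"
Vowels (a,e,i,o,u): 1
Consonants: 3
Ratio = 1/3
= 0.33


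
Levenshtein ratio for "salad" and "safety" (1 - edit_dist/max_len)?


Word 1: "salad" (length 5)
Word 2: "safety" (length 6)
One optimal edit sequence:
  1. keep 's'
  2. keep 'a'
  3. insert 'f'  (+1)
  4. substitute 'l' -> 'e'  (+1)
  5. substitute 'a' -> 't'  (+1)
  6. substitute 'd' -> 'y'  (+1)
Edit distance = 4
Max length = max(5, 6) = 6
Similarity = 1 - 4/6
= 0.3333


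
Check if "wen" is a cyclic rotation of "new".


Word: "new", Candidate: "wen"
Method: check if candidate is substring of word+word
"newnew" contains "wen"? No
Is rotation = No


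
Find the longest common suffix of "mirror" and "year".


Word 1: "mirror"
Word 2: "year"
Comparing from end:
  Pos -1: 'r' == 'r'
  Pos -2: 'o' != 'a' (stop)
LCS = "r" (length 1)


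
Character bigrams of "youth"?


Word: "youth" (length 5)
Number of bigrams = 5 - 2 + 1 = 4
  Position 0: "yo"
  Position 1: "ou"
  Position 2: "ut"
  Position 3: "th"
Bigrams = "yo", "ou", "ut", "th"


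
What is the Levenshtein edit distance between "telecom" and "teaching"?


Word 1: "telecom" (length 7)
Word 2: "teaching" (length 8)
One optimal edit sequence (insert/delete/substitute each cost 1):
  1. keep 't'
  2. keep 'e'
  3. insert 'a'  (+1)
  4. substitute 'l' -> 'c'  (+1)
  5. substitute 'e' -> 'h'  (+1)
  6. substitute 'c' -> 'i'  (+1)
  7. substitute 'o' -> 'n'  (+1)
  8. substitute 'm' -> 'g'  (+1)
Total edit operations: 6
Edit distance = 6


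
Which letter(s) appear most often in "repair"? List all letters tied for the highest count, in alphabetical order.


Word: "repair"
Letter counts:
  'a': 1
  'e': 1
  'i': 1
  'p': 1
  'r': 2
Maximum count = 2
Most frequent = 'r' (2 times each)


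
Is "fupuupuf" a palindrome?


Word: "fupuupuf"
Reversed: "fupuupuf"
Forward == Backward? fupuupuf == fupuupuf
Palindrome = Yes


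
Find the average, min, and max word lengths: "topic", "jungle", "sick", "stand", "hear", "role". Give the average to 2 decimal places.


Lengths: "topic"=5, "jungle"=6, "sick"=4, "stand"=5, "hear"=4, "role"=4
Sum = 28, Count = 6
Average = 28/6 = 4.67
= avg=4.67, min=4, max=6


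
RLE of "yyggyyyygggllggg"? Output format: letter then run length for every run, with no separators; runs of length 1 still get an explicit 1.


String: "yyggyyyygggllggg"
Scanning for consecutive runs:
  'y' x 2
  'g' x 2
  'y' x 4
  'g' x 3
  'l' x 2
  'g' x 3
RLE = "y2g2y4g3l2g3"


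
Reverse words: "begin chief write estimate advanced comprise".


Original: "begin chief write estimate advanced comprise"
Words (1..n): begin | chief | write | estimate | advanced | comprise
Reversed (n..1): comprise | advanced | estimate | write | chief | begin
Result = "comprise advanced estimate write chief begin"


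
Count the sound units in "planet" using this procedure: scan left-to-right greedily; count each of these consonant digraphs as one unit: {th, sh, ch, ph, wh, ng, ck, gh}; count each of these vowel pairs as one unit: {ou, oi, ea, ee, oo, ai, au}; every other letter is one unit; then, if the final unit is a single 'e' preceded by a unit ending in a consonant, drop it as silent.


Word: "planet" (6 letters)
Left-to-right scan:
  [1] 'p' (letter)
  [2] 'l' (letter)
  [3] 'a' (letter)
  [4] 'n' (letter)
  [5] 'e' (letter)
  [6] 't' (letter)
Units from scan: 6
Sound units = 6 units


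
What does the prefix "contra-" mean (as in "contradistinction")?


Prefix: contra-
Example: contradistinction (contra- + distinction)
Meaning = against


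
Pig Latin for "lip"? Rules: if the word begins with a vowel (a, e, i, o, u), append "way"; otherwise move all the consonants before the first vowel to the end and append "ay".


Word: "lip"
Starts with consonant(s) → move to end, add 'ay'
Consonant cluster: "l"
Pig Latin = "iplay"


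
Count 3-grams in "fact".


Word: "fact" (length 4)
Number of 3-grams = length - 3 + 1 = 4 - 3 + 1
= 2


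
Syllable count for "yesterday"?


Word: "yesterday"
Syllable breakdown: yes-ter-day
Counting: 3 parts
= 3 syllables


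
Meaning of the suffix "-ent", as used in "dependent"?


Suffix: -ent
Example: dependent (depend + -ent)
Meaning = one who / that which


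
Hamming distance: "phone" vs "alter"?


Comparing character by character (same length = 5):
  Pos 0: 'p' vs 'a' !=
  Pos 1: 'h' vs 'l' !=
  Pos 2: 'o' vs 't' !=
  Pos 3: 'n' vs 'e' !=
  Pos 4: 'e' vs 'r' !=
Hamming distance = 5


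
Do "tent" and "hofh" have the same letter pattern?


Pattern of "tent": [0, 1, 2, 0]
Pattern of "hofh": [0, 1, 2, 0]
Patterns match
Same pattern = Yes


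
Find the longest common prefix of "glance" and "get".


Word 1: "glance"
Word 2: "get"
Comparing from start:
  Pos 0: 'g' == 'g'
  Pos 1: 'l' != 'e' (stop)
LCP = "g" (length 1)


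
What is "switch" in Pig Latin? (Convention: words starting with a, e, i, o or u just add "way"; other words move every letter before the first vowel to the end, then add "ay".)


Word: "switch"
Starts with consonant(s) → move to end, add 'ay'
Consonant cluster: "sw"
Pig Latin = "itchsway"


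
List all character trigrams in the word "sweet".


Word: "sweet" (length 5)
Number of trigrams = 5 - 3 + 1 = 3
  Position 0: "swe"
  Position 1: "wee"
  Position 2: "eet"
Trigrams = "swe", "wee", "eet"


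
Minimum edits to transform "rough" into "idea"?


Word 1: "rough" (length 5)
Word 2: "idea" (length 4)
One optimal edit sequence (insert/delete/substitute each cost 1):
  1. delete 'r'  (+1)
  2. substitute 'o' -> 'i'  (+1)
  3. substitute 'u' -> 'd'  (+1)
  4. substitute 'g' -> 'e'  (+1)
  5. substitute 'h' -> 'a'  (+1)
Total edit operations: 5
Edit distance = 5


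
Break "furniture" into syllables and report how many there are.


Word: "furniture"
Syllable breakdown: fur-ni-ture
Counting: 3 parts
= 3 syllables


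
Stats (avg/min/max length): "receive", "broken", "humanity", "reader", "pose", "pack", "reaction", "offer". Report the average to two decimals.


Lengths: "receive"=7, "broken"=6, "humanity"=8, "reader"=6, "pose"=4, "pack"=4, "reaction"=8, "offer"=5
Sum = 48, Count = 8
Average = 48/8 = 6.00
= avg=6.00, min=4, max=8


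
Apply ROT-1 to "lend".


Word: "lend"
Shift: 1
Each letter → (letter + shift) mod 26:
  'l' (11) + 1 = 12 → 'm'
  'e' (4) + 1 = 5 → 'f'
  'n' (13) + 1 = 14 → 'o'
  'd' (3) + 1 = 4 → 'e'
Result = "mfoe"


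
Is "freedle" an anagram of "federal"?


Word 1: "federal" → sorted: adeeflr
Word 2: "freedle" → sorted: deeeflr
Same letters? adeeflr != deeeflr
Anagram = No


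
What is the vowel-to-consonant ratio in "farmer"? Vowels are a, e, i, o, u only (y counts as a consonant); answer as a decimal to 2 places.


Word: "farmer"
Vowels (a,e,i,o,u): 2
Consonants: 4
Ratio = 2/4
= 0.50


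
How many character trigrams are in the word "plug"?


Word: "plug" (length 4)
Number of 3-grams = length - 3 + 1 = 4 - 3 + 1
= 2


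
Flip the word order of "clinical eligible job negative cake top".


Original: "clinical eligible job negative cake top"
Words (1..n): clinical | eligible | job | negative | cake | top
Reversed (n..1): top | cake | negative | job | eligible | clinical
Result = "top cake negative job eligible clinical"


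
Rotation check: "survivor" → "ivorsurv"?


Word: "survivor", Candidate: "ivorsurv"
Method: check if candidate is substring of word+word
"survivorsurvivor" contains "ivorsurv"? Yes
Is rotation = Yes


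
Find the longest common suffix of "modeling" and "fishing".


Word 1: "modeling"
Word 2: "fishing"
Comparing from end:
  Pos -1: 'g' == 'g'
  Pos -2: 'n' == 'n'
  Pos -3: 'i' == 'i'
  Pos -4: 'l' != 'h' (stop)
LCS = "ing" (length 3)


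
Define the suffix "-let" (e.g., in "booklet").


Suffix: -let
Example: booklet = book + -let
Meaning = small


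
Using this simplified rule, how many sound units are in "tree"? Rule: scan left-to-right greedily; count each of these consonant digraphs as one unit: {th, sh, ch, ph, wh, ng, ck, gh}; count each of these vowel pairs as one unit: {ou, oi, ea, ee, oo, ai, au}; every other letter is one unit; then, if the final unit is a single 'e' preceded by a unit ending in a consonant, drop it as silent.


Word: "tree" (4 letters)
Left-to-right scan:
  1. 't' (letter)
  2. 'r' (letter)
  3. 'ee' (vowel-pair)
Units from scan: 3
Sound units = 3 units


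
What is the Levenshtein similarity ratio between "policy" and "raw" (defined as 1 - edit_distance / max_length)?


Word 1: "policy" (length 6)
Word 2: "raw" (length 3)
One optimal edit sequence:
  1. delete 'p'  (+1)
  2. delete 'o'  (+1)
  3. delete 'l'  (+1)
  4. substitute 'i' -> 'r'  (+1)
  5. substitute 'c' -> 'a'  (+1)
  6. substitute 'y' -> 'w'  (+1)
Edit distance = 6
Max length = max(6, 3) = 6
Similarity = 1 - 6/6
= 0.0000


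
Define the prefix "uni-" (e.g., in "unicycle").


Prefix: uni-
Example: unicycle = uni- + cycle
Meaning = one


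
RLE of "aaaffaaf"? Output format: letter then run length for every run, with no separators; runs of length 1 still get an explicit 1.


String: "aaaffaaf"
Scanning for consecutive runs:
  'a' x 3
  'f' x 2
  'a' x 2
  'f' x 1
RLE = "a3f2a2f1"


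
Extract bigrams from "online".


Word: "online" (length 6)
Number of bigrams = 6 - 2 + 1 = 5
  Position 0: "on"
  Position 1: "nl"
  Position 2: "li"
  Position 3: "in"
  Position 4: "ne"
Bigrams = "on", "nl", "li", "in", "ne"


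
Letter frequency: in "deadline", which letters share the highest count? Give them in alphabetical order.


Word: "deadline"
Letter counts:
  'a': 1
  'd': 2
  'e': 2
  'i': 1
  'l': 1
  'n': 1
Maximum count = 2
Most frequent = 'd', 'e' (2 times each)


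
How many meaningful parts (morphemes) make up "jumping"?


Word: "jumping"
Morphemes: jump | -ing
Each morpheme carries meaning
= 2 morphemes


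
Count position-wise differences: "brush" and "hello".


Comparing character by character (same length = 5):
  Pos 0: 'b' vs 'h' !=
  Pos 1: 'r' vs 'e' !=
  Pos 2: 'u' vs 'l' !=
  Pos 3: 's' vs 'l' !=
  Pos 4: 'h' vs 'o' !=
Hamming distance = 5


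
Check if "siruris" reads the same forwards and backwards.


Word: "siruris"
Reversed: "siruris"
Forward == Backward? siruris == siruris
Palindrome = Yes


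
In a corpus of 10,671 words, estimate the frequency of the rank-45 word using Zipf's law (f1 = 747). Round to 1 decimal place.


Zipf's law: f(r) = f(1) / r
f(1) = 747
f(45) = 747 / 45
= 16.6 occurrences


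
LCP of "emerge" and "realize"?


Word 1: "emerge"
Word 2: "realize"
Comparing from start:
  Pos 0: 'e' != 'r' (stop)
LCP = "" (length 0)


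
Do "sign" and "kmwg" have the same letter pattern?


Pattern of "sign": [0, 1, 2, 3]
Pattern of "kmwg": [0, 1, 2, 3]
Patterns match
Same pattern = Yes


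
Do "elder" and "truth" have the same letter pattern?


Pattern of "elder": [0, 1, 2, 0, 3]
Pattern of "truth": [0, 1, 2, 0, 3]
Patterns match
Same pattern = Yes


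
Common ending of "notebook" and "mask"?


Word 1: "notebook"
Word 2: "mask"
Comparing from end:
  Pos -1: 'k' == 'k'
  Pos -2: 'o' != 's' (stop)
LCS = "k" (length 1)


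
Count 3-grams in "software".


Word: "software" (length 8)
Number of 3-grams = length - 3 + 1 = 8 - 3 + 1
= 6


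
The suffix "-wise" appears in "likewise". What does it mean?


Suffix: -wise
As in: likewise -> like + -wise
Meaning = in the manner of


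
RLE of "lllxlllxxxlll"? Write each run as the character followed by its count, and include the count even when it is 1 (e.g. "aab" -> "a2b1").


String: "lllxlllxxxlll"
Scanning for consecutive runs:
  'l' x 3
  'x' x 1
  'l' x 3
  'x' x 3
  'l' x 3
RLE = "l3x1l3x3l3"


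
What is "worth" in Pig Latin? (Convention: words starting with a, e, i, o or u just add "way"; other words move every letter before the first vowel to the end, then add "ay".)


Word: "worth"
Starts with consonant(s) → move to end, add 'ay'
Consonant cluster: "w"
Pig Latin = "orthway"


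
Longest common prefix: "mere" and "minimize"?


Word 1: "mere"
Word 2: "minimize"
Comparing from start:
  Pos 0: 'm' == 'm'
  Pos 1: 'e' != 'i' (stop)
LCP = "m" (length 1)


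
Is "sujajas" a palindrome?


Word: "sujajas"
Reversed: "sajajus"
Forward == Backward? sujajas != sajajus
Palindrome = No


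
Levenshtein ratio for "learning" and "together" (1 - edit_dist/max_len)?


Word 1: "learning" (length 8)
Word 2: "together" (length 8)
One optimal edit sequence:
  1. substitute 'l' -> 't'  (+1)
  2. substitute 'e' -> 'o'  (+1)
  3. substitute 'a' -> 'g'  (+1)
  4. substitute 'r' -> 'e'  (+1)
  5. substitute 'n' -> 't'  (+1)
  6. substitute 'i' -> 'h'  (+1)
  7. substitute 'n' -> 'e'  (+1)
  8. substitute 'g' -> 'r'  (+1)
Edit distance = 8
Max length = max(8, 8) = 8
Similarity = 1 - 8/8
= 0.0000


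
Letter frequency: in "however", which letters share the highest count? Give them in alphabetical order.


Word: "however"
Letter counts:
  'e': 2
  'h': 1
  'o': 1
  'r': 1
  'v': 1
  'w': 1
Maximum count = 2
Most frequent = 'e' (2 times each)


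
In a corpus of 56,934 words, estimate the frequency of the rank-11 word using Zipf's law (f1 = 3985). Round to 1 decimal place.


Zipf's law: f(r) = f(1) / r
f(1) = 3985
f(11) = 3985 / 11
= 362.3 occurrences


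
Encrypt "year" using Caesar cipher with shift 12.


Word: "year"
Shift: 12
Each letter → (letter + shift) mod 26:
  'y' (24) + 12 = 10 → 'k'
  'e' (4) + 12 = 16 → 'q'
  'a' (0) + 12 = 12 → 'm'
  'r' (17) + 12 = 3 → 'd'
Result = "kqmd"


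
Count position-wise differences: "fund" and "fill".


Comparing character by character (same length = 4):
  Pos 0: 'f' vs 'f' =
  Pos 1: 'u' vs 'i' !=
  Pos 2: 'n' vs 'l' !=
  Pos 3: 'd' vs 'l' !=
Hamming distance = 3


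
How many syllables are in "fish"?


Word: "fish"
Syllable breakdown: fish
Counting: 1 part
= 1 syllable


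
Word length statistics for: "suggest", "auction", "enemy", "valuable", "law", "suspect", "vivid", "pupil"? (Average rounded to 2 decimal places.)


Lengths: "suggest"=7, "auction"=7, "enemy"=5, "valuable"=8, "law"=3, "suspect"=7, "vivid"=5, "pupil"=5
Sum = 47, Count = 8
Average = 47/8 = 5.88
= avg=5.88, min=3, max=8


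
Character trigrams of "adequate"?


Word: "adequate" (length 8)
Number of trigrams = 8 - 3 + 1 = 6
  Position 0: "ade"
  Position 1: "deq"
  Position 2: "equ"
  Position 3: "qua"
  Position 4: "uat"
  Position 5: "ate"
Trigrams = "ade", "deq", "equ", "qua", "uat", "ate"


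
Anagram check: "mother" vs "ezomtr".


Word 1: "mother" → sorted: ehmort
Word 2: "ezomtr" → sorted: emortz
Same letters? ehmort != emortz
Anagram = No


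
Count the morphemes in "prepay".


Word: "prepay"
Morphemes: pre- + pay
Each morpheme carries meaning
= 2 morphemes


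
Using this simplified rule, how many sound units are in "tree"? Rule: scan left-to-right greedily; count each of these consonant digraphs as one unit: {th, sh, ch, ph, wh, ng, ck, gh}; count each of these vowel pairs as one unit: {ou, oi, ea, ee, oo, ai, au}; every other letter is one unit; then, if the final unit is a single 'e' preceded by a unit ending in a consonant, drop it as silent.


Word: "tree" (4 letters)
Left-to-right scan:
  [1] 't' (letter)
  [2] 'r' (letter)
  [3] 'ee' (vowel-pair)
Units from scan: 3
Sound units = 3 units


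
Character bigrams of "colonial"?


Word: "colonial" (length 8)
Number of bigrams = 8 - 2 + 1 = 7
  Position 0: "co"
  Position 1: "ol"
  Position 2: "lo"
  Position 3: "on"
  Position 4: "ni"
  Position 5: "ia"
  Position 6: "al"
Bigrams = "co", "ol", "lo", "on", "ni", "ia", "al"


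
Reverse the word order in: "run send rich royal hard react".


Original: "run send rich royal hard react"
Words (1..n): run | send | rich | royal | hard | react
Reversed (n..1): react | hard | royal | rich | send | run
Result = "react hard royal rich send run"


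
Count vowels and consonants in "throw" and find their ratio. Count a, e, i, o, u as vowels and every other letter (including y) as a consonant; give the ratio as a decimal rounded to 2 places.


Word: "throw"
Vowels (a,e,i,o,u): 1
Consonants: 4
Ratio = 1/4
= 0.25


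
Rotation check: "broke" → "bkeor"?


Word: "broke", Candidate: "bkeor"
Method: check if candidate is substring of word+word
"brokebroke" contains "bkeor"? No
Is rotation = No


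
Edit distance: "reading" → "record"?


Word 1: "reading" (length 7)
Word 2: "record" (length 6)
One optimal edit sequence (insert/delete/substitute each cost 1):
  1. keep 'r'
  2. keep 'e'
  3. delete 'a'  (+1)
  4. substitute 'd' -> 'c'  (+1)
  5. substitute 'i' -> 'o'  (+1)
  6. substitute 'n' -> 'r'  (+1)
  7. substitute 'g' -> 'd'  (+1)
Total edit operations: 5
Edit distance = 5


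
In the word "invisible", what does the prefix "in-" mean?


Prefix: in-
Example: invisible (in- + visible)
Meaning = not / into


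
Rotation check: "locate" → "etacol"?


Word: "locate", Candidate: "etacol"
Method: check if candidate is substring of word+word
"locatelocate" contains "etacol"? No
Is rotation = No


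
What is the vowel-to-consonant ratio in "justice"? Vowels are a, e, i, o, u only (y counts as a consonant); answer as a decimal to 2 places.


Word: "justice"
Vowels (a,e,i,o,u): 3
Consonants: 4
Ratio = 3/4
= 0.75


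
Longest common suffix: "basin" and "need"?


Word 1: "basin"
Word 2: "need"
Comparing from end:
  Pos -1: 'n' != 'd' (stop)
LCS = "" (length 0)


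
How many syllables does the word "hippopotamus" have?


Word: "hippopotamus"
Syllable breakdown: hip | po | pot | a | mus
Counting: 5 parts
= 5 syllables


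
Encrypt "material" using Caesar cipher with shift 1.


Word: "material"
Shift: 1
Each letter → (letter + shift) mod 26:
  'm' (12) + 1 = 13 → 'n'
  'a' (0) + 1 = 1 → 'b'
  't' (19) + 1 = 20 → 'u'
  'e' (4) + 1 = 5 → 'f'
  'r' (17) + 1 = 18 → 's'
  'i' (8) + 1 = 9 → 'j'
  'a' (0) + 1 = 1 → 'b'
  'l' (11) + 1 = 12 → 'm'
Result = "nbufsjbm"


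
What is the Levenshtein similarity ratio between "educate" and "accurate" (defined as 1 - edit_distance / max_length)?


Word 1: "educate" (length 7)
Word 2: "accurate" (length 8)
One optimal edit sequence:
  1. insert 'a'  (+1)
  2. substitute 'e' -> 'c'  (+1)
  3. substitute 'd' -> 'c'  (+1)
  4. keep 'u'
  5. substitute 'c' -> 'r'  (+1)
  6. keep 'a'
  7. keep 't'
  8. keep 'e'
Edit distance = 4
Max length = max(7, 8) = 8
Similarity = 1 - 4/8
= 0.5000


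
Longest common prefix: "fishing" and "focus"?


Word 1: "fishing"
Word 2: "focus"
Comparing from start:
  Pos 0: 'f' == 'f'
  Pos 1: 'i' != 'o' (stop)
LCP = "f" (length 1)


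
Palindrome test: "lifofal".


Word: "lifofal"
Reversed: "lafofil"
Forward == Backward? lifofal != lafofil
Palindrome = No


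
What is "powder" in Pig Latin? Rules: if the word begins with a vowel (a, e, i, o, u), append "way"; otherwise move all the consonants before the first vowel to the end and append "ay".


Word: "powder"
Starts with consonant(s) → move to end, add 'ay'
Consonant cluster: "p"
Pig Latin = "owderpay"


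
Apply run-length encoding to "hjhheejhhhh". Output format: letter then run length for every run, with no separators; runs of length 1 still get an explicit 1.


String: "hjhheejhhhh"
Scanning for consecutive runs:
  'h' x 1
  'j' x 1
  'h' x 2
  'e' x 2
  'j' x 1
  'h' x 4
RLE = "h1j1h2e2j1h4"


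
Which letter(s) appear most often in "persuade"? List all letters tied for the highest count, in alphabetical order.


Word: "persuade"
Letter counts:
  'a': 1
  'd': 1
  'e': 2
  'p': 1
  'r': 1
  's': 1
  'u': 1
Maximum count = 2
Most frequent = 'e' (2 times each)


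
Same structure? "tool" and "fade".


Pattern of "tool": [0, 1, 1, 2]
Pattern of "fade": [0, 1, 2, 3]
Patterns do not match
Same pattern = No


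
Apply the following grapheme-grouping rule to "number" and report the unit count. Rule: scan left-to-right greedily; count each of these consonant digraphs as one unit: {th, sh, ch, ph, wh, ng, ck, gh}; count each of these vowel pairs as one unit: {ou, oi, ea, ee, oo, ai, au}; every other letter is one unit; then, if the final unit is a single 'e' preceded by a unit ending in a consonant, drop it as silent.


Word: "number" (6 letters)
Left-to-right scan:
  (1) 'n' (letter)
  (2) 'u' (letter)
  (3) 'm' (letter)
  (4) 'b' (letter)
  (5) 'e' (letter)
  (6) 'r' (letter)
Units from scan: 6
Sound units = 6 units


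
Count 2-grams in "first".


Word: "first" (length 5)
Number of 2-grams = length - 2 + 1 = 5 - 2 + 1
= 4


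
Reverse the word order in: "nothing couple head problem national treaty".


Original: "nothing couple head problem national treaty"
Words (1..n): nothing | couple | head | problem | national | treaty
Reversed (n..1): treaty | national | problem | head | couple | nothing
Result = "treaty national problem head couple nothing"


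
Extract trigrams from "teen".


Word: "teen" (length 4)
Number of trigrams = 4 - 3 + 1 = 2
  Position 0: "tee"
  Position 1: "een"
Trigrams = "tee", "een"


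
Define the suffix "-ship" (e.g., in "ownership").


Suffix: -ship
Example: ownership = owner + -ship
Meaning = state / position


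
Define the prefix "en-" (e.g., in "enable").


Prefix: en-
Example: enable = en- + able
Meaning = cause to / put into


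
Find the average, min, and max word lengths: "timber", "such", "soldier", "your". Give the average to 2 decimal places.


Lengths: "timber"=6, "such"=4, "soldier"=7, "your"=4
Sum = 21, Count = 4
Average = 21/4 = 5.25
= avg=5.25, min=4, max=7


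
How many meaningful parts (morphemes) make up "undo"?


Word: "undo"
Morphemes: un- | do
Each morpheme carries meaning
= 2 morphemes


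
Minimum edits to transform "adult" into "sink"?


Word 1: "adult" (length 5)
Word 2: "sink" (length 4)
One optimal edit sequence (insert/delete/substitute each cost 1):
  1. delete 'a'  (+1)
  2. substitute 'd' -> 's'  (+1)
  3. substitute 'u' -> 'i'  (+1)
  4. substitute 'l' -> 'n'  (+1)
  5. substitute 't' -> 'k'  (+1)
Total edit operations: 5
Edit distance = 5


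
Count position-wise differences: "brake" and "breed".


Comparing character by character (same length = 5):
  Pos 0: 'b' vs 'b' =
  Pos 1: 'r' vs 'r' =
  Pos 2: 'a' vs 'e' !=
  Pos 3: 'k' vs 'e' !=
  Pos 4: 'e' vs 'd' !=
Hamming distance = 3


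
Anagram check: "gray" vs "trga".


Word 1: "gray" → sorted: agry
Word 2: "trga" → sorted: agrt
Same letters? agry != agrt
Anagram = No


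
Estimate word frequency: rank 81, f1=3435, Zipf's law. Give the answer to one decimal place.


Zipf's law: f(r) = f(1) / r
f(1) = 3435
f(81) = 3435 / 81
= 42.4 occurrences


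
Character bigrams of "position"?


Word: "position" (length 8)
Number of bigrams = 8 - 2 + 1 = 7
  Position 0: "po"
  Position 1: "os"
  Position 2: "si"
  Position 3: "it"
  Position 4: "ti"
  Position 5: "io"
  Position 6: "on"
Bigrams = "po", "os", "si", "it", "ti", "io", "on"


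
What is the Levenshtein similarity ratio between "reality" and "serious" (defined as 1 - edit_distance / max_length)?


Word 1: "reality" (length 7)
Word 2: "serious" (length 7)
One optimal edit sequence:
  1. substitute 'r' -> 's'  (+1)
  2. keep 'e'
  3. substitute 'a' -> 'r'  (+1)
  4. substitute 'l' -> 'i'  (+1)
  5. substitute 'i' -> 'o'  (+1)
  6. substitute 't' -> 'u'  (+1)
  7. substitute 'y' -> 's'  (+1)
Edit distance = 6
Max length = max(7, 7) = 7
Similarity = 1 - 6/7
= 0.1429


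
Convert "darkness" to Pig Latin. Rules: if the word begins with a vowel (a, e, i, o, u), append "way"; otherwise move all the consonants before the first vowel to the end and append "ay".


Word: "darkness"
Starts with consonant(s) → move to end, add 'ay'
Consonant cluster: "d"
Pig Latin = "arknessday"


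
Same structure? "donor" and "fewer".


Pattern of "donor": [0, 1, 2, 1, 3]
Pattern of "fewer": [0, 1, 2, 1, 3]
Patterns match
Same pattern = Yes


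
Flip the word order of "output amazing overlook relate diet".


Original: "output amazing overlook relate diet"
Words (1..n): output | amazing | overlook | relate | diet
Reversed (n..1): diet | relate | overlook | amazing | output
Result = "diet relate overlook amazing output"


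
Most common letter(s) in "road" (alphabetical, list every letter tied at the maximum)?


Word: "road"
Letter counts:
  'a': 1
  'd': 1
  'o': 1
  'r': 1
Maximum count = 1
Most frequent = 'a', 'd', 'o', 'r' (1 time each)


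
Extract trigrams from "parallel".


Word: "parallel" (length 8)
Number of trigrams = 8 - 3 + 1 = 6
  Position 0: "par"
  Position 1: "ara"
  Position 2: "ral"
  Position 3: "all"
  Position 4: "lle"
  Position 5: "lel"
Trigrams = "par", "ara", "ral", "all", "lle", "lel"


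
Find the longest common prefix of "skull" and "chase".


Word 1: "skull"
Word 2: "chase"
Comparing from start:
  Pos 0: 's' != 'c' (stop)
LCP = "" (length 0)


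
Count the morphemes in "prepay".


Word: "prepay"
Morphemes: pre- / pay
Each morpheme carries meaning
= 2 morphemes


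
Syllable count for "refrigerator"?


Word: "refrigerator"
Syllable breakdown: re | frig | er | a | tor
Counting: 5 parts
= 5 syllables


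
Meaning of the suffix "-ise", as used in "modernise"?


Suffix: -ise
Example: modernise (modern + -ise)
Meaning = to make


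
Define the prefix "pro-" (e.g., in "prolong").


Prefix: pro-
As in: prolong -> pro- + long
Meaning = forward / in favor of


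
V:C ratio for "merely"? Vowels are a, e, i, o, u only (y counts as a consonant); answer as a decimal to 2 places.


Word: "merely"
Vowels (a,e,i,o,u): 2
Consonants: 4
Ratio = 2/4
= 0.50


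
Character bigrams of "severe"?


Word: "severe" (length 6)
Number of bigrams = 6 - 2 + 1 = 5
  Position 0: "se"
  Position 1: "ev"
  Position 2: "ve"
  Position 3: "er"
  Position 4: "re"
Bigrams = "se", "ev", "ve", "er", "re"


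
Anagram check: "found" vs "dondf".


Word 1: "found" → sorted: dfnou
Word 2: "dondf" → sorted: ddfno
Same letters? dfnou != ddfno
Anagram = No


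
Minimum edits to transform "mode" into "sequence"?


Word 1: "mode" (length 4)
Word 2: "sequence" (length 8)
One optimal edit sequence (insert/delete/substitute each cost 1):
  1. insert 's'  (+1)
  2. insert 'e'  (+1)
  3. insert 'q'  (+1)
  4. insert 'u'  (+1)
  5. substitute 'm' -> 'e'  (+1)
  6. substitute 'o' -> 'n'  (+1)
  7. substitute 'd' -> 'c'  (+1)
  8. keep 'e'
Total edit operations: 7
Edit distance = 7


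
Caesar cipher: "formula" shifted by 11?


Word: "formula"
Shift: 11
Each letter → (letter + shift) mod 26:
  'f' (5) + 11 = 16 → 'q'
  'o' (14) + 11 = 25 → 'z'
  'r' (17) + 11 = 2 → 'c'
  'm' (12) + 11 = 23 → 'x'
  'u' (20) + 11 = 5 → 'f'
  'l' (11) + 11 = 22 → 'w'
  'a' (0) + 11 = 11 → 'l'
Result = "qzcxfwl"


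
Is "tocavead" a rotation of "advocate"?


Word: "advocate", Candidate: "tocavead"
Method: check if candidate is substring of word+word
"advocateadvocate" contains "tocavead"? No
Is rotation = No


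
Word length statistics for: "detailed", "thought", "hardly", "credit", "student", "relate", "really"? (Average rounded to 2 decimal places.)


Lengths: "detailed"=8, "thought"=7, "hardly"=6, "credit"=6, "student"=7, "relate"=6, "really"=6
Sum = 46, Count = 7
Average = 46/7 = 6.57
= avg=6.57, min=6, max=8


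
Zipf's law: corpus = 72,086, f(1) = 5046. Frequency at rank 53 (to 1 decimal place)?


Zipf's law: f(r) = f(1) / r
f(1) = 5046
f(53) = 5046 / 53
= 95.2 occurrences


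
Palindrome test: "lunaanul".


Word: "lunaanul"
Reversed: "lunaanul"
Forward == Backward? lunaanul == lunaanul
Palindrome = Yes


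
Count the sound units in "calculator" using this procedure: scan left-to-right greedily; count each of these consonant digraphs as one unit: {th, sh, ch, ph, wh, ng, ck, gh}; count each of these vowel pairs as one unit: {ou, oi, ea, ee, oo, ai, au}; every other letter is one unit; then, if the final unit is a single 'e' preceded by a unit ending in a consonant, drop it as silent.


Word: "calculator" (10 letters)
Left-to-right scan:
  (1) 'c' (letter)
  (2) 'a' (letter)
  (3) 'l' (letter)
  (4) 'c' (letter)
  (5) 'u' (letter)
  (6) 'l' (letter)
  (7) 'a' (letter)
  (8) 't' (letter)
  (9) 'o' (letter)
  (10) 'r' (letter)
Units from scan: 10
Sound units = 10 units


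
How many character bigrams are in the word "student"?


Word: "student" (length 7)
Number of 2-grams = length - 2 + 1 = 7 - 2 + 1
= 6


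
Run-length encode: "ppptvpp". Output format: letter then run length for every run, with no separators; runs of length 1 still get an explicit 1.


String: "ppptvpp"
Scanning for consecutive runs:
  'p' x 3
  't' x 1
  'v' x 1
  'p' x 2
RLE = "p3t1v1p2"


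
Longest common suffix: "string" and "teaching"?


Word 1: "string"
Word 2: "teaching"
Comparing from end:
  Pos -1: 'g' == 'g'
  Pos -2: 'n' == 'n'
  Pos -3: 'i' == 'i'
  Pos -4: 'r' != 'h' (stop)
LCS = "ing" (length 3)


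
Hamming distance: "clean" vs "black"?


Comparing character by character (same length = 5):
  Pos 0: 'c' vs 'b' !=
  Pos 1: 'l' vs 'l' =
  Pos 2: 'e' vs 'a' !=
  Pos 3: 'a' vs 'c' !=
  Pos 4: 'n' vs 'k' !=
Hamming distance = 4


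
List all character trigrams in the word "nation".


Word: "nation" (length 6)
Number of trigrams = 6 - 3 + 1 = 4
  Position 0: "nat"
  Position 1: "ati"
  Position 2: "tio"
  Position 3: "ion"
Trigrams = "nat", "ati", "tio", "ion"


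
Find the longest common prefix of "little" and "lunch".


Word 1: "little"
Word 2: "lunch"
Comparing from start:
  Pos 0: 'l' == 'l'
  Pos 1: 'i' != 'u' (stop)
LCP = "l" (length 1)


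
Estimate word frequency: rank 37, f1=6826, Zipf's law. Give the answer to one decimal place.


Zipf's law: f(r) = f(1) / r
f(1) = 6826
f(37) = 6826 / 37
= 184.5 occurrences


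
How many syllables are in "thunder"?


Word: "thunder"
Syllable breakdown: thun-der
Counting: 2 parts
= 2 syllables


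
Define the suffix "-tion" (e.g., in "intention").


Suffix: -tion
Example: intention = intend + -tion, with a spelling change
Meaning = act or process


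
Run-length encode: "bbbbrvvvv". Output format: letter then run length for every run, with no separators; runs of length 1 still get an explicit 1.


String: "bbbbrvvvv"
Scanning for consecutive runs:
  'b' x 4
  'r' x 1
  'v' x 4
RLE = "b4r1v4"


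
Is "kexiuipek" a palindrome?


Word: "kexiuipek"
Reversed: "kepiuixek"
Forward == Backward? kexiuipek != kepiuixek
Palindrome = No


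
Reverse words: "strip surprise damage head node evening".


Original: "strip surprise damage head node evening"
Words (1..n): strip | surprise | damage | head | node | evening
Reversed (n..1): evening | node | head | damage | surprise | strip
Result = "evening node head damage surprise strip"


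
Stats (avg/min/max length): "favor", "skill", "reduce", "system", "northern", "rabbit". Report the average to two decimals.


Lengths: "favor"=5, "skill"=5, "reduce"=6, "system"=6, "northern"=8, "rabbit"=6
Sum = 36, Count = 6
Average = 36/6 = 6.00
= avg=6.00, min=5, max=8


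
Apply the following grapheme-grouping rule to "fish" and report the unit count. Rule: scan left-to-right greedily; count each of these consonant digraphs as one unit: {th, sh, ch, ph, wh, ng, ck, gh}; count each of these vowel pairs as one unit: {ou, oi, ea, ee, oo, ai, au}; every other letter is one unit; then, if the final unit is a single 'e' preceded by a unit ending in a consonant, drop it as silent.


Word: "fish" (4 letters)
Left-to-right scan:
  [1] 'f' (letter)
  [2] 'i' (letter)
  [3] 'sh' (digraph)
Units from scan: 3
Sound units = 3 units


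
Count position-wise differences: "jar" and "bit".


Comparing character by character (same length = 3):
  Pos 0: 'j' vs 'b' !=
  Pos 1: 'a' vs 'i' !=
  Pos 2: 'r' vs 't' !=
Hamming distance = 3


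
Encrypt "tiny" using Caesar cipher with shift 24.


Word: "tiny"
Shift: 24
Each letter → (letter + shift) mod 26:
  't' (19) + 24 = 17 → 'r'
  'i' (8) + 24 = 6 → 'g'
  'n' (13) + 24 = 11 → 'l'
  'y' (24) + 24 = 22 → 'w'
Result = "rglw"


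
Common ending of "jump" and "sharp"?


Word 1: "jump"
Word 2: "sharp"
Comparing from end:
  Pos -1: 'p' == 'p'
  Pos -2: 'm' != 'r' (stop)
LCS = "p" (length 1)


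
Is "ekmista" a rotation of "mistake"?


Word: "mistake", Candidate: "ekmista"
Method: check if candidate is substring of word+word
"mistakemistake" contains "ekmista"? No
Is rotation = No


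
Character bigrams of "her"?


Word: "her" (length 3)
Number of bigrams = 3 - 2 + 1 = 2
  Position 0: "he"
  Position 1: "er"
Bigrams = "he", "er"


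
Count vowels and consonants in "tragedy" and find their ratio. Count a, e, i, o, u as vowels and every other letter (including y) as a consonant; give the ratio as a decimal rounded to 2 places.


Word: "tragedy"
Vowels (a,e,i,o,u): 2
Consonants: 5
Ratio = 2/5
= 0.40


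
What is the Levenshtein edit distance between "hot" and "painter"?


Word 1: "hot" (length 3)
Word 2: "painter" (length 7)
One optimal edit sequence (insert/delete/substitute each cost 1):
  1. insert 'p'  (+1)
  2. insert 'a'  (+1)
  3. substitute 'h' -> 'i'  (+1)
  4. substitute 'o' -> 'n'  (+1)
  5. keep 't'
  6. insert 'e'  (+1)
  7. insert 'r'  (+1)
Total edit operations: 6
Edit distance = 6


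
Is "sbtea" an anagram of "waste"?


Word 1: "waste" → sorted: aestw
Word 2: "sbtea" → sorted: abest
Same letters? aestw != abest
Anagram = No


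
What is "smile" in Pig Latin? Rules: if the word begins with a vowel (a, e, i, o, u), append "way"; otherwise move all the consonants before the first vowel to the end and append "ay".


Word: "smile"
Starts with consonant(s) → move to end, add 'ay'
Consonant cluster: "sm"
Pig Latin = "ilesmay"


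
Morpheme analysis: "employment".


Word: "employment"
Morphemes: employ + -ment
Each morpheme carries meaning
= 2 morphemes


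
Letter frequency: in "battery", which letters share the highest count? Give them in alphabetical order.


Word: "battery"
Letter counts:
  'a': 1
  'b': 1
  'e': 1
  'r': 1
  't': 2
  'y': 1
Maximum count = 2
Most frequent = 't' (2 times each)


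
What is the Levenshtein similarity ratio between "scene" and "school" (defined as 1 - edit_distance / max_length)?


Word 1: "scene" (length 5)
Word 2: "school" (length 6)
One optimal edit sequence:
  1. keep 's'
  2. keep 'c'
  3. insert 'h'  (+1)
  4. substitute 'e' -> 'o'  (+1)
  5. substitute 'n' -> 'o'  (+1)
  6. substitute 'e' -> 'l'  (+1)
Edit distance = 4
Max length = max(5, 6) = 6
Similarity = 1 - 4/6
= 0.3333


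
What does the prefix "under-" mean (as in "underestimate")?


Prefix: under-
As in: underestimate -> under- + estimate
Meaning = insufficient


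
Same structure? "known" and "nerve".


Pattern of "known": [0, 1, 2, 3, 1]
Pattern of "nerve": [0, 1, 2, 3, 1]
Patterns match
Same pattern = Yes


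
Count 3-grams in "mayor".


Word: "mayor" (length 5)
Number of 3-grams = length - 3 + 1 = 5 - 3 + 1
= 3


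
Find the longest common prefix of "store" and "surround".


Word 1: "store"
Word 2: "surround"
Comparing from start:
  Pos 0: 's' == 's'
  Pos 1: 't' != 'u' (stop)
LCP = "s" (length 1)


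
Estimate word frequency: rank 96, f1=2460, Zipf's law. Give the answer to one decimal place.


Zipf's law: f(r) = f(1) / r
f(1) = 2460
f(96) = 2460 / 96
= 25.6 occurrences


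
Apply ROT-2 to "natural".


Word: "natural"
Shift: 2
Each letter → (letter + shift) mod 26:
  'n' (13) + 2 = 15 → 'p'
  'a' (0) + 2 = 2 → 'c'
  't' (19) + 2 = 21 → 'v'
  'u' (20) + 2 = 22 → 'w'
  'r' (17) + 2 = 19 → 't'
  'a' (0) + 2 = 2 → 'c'
  'l' (11) + 2 = 13 → 'n'
Result = "pcvwtcn"


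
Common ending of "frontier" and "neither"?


Word 1: "frontier"
Word 2: "neither"
Comparing from end:
  Pos -1: 'r' == 'r'
  Pos -2: 'e' == 'e'
  Pos -3: 'i' != 'h' (stop)
LCS = "er" (length 2)


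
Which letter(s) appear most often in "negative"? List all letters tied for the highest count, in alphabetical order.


Word: "negative"
Letter counts:
  'a': 1
  'e': 2
  'g': 1
  'i': 1
  'n': 1
  't': 1
  'v': 1
Maximum count = 2
Most frequent = 'e' (2 times each)


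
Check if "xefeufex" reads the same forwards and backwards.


Word: "xefeufex"
Reversed: "xefuefex"
Forward == Backward? xefeufex != xefuefex
Palindrome = No


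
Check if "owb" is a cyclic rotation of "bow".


Word: "bow", Candidate: "owb"
Method: check if candidate is substring of word+word
"bowbow" contains "owb"? Yes
Is rotation = Yes


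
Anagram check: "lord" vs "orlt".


Word 1: "lord" → sorted: dlor
Word 2: "orlt" → sorted: lort
Same letters? dlor != lort
Anagram = No


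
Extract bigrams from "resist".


Word: "resist" (length 6)
Number of bigrams = 6 - 2 + 1 = 5
  Position 0: "re"
  Position 1: "es"
  Position 2: "si"
  Position 3: "is"
  Position 4: "st"
Bigrams = "re", "es", "si", "is", "st"


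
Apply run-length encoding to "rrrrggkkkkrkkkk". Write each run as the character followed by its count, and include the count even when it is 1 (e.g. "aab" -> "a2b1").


String: "rrrrggkkkkrkkkk"
Scanning for consecutive runs:
  'r' x 4
  'g' x 2
  'k' x 4
  'r' x 1
  'k' x 4
RLE = "r4g2k4r1k4"


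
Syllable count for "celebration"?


Word: "celebration"
Syllable breakdown: cel | e | bra | tion
Counting: 4 parts
= 4 syllables


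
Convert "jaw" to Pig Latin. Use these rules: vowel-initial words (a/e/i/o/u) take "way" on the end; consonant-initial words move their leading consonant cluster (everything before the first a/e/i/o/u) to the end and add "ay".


Word: "jaw"
Starts with consonant(s) → move to end, add 'ay'
Consonant cluster: "j"
Pig Latin = "awjay"


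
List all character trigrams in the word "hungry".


Word: "hungry" (length 6)
Number of trigrams = 6 - 3 + 1 = 4
  Position 0: "hun"
  Position 1: "ung"
  Position 2: "ngr"
  Position 3: "gry"
Trigrams = "hun", "ung", "ngr", "gry"


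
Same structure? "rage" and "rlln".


Pattern of "rage": [0, 1, 2, 3]
Pattern of "rlln": [0, 1, 1, 2]
Patterns do not match
Same pattern = No


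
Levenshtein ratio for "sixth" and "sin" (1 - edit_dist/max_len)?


Word 1: "sixth" (length 5)
Word 2: "sin" (length 3)
One optimal edit sequence:
  1. keep 's'
  2. keep 'i'
  3. delete 'x'  (+1)
  4. delete 't'  (+1)
  5. substitute 'h' -> 'n'  (+1)
Edit distance = 3
Max length = max(5, 3) = 5
Similarity = 1 - 3/5
= 0.4000


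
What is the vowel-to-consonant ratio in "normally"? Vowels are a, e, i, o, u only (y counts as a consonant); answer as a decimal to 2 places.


Word: "normally"
Vowels (a,e,i,o,u): 2
Consonants: 6
Ratio = 2/6
= 0.33
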